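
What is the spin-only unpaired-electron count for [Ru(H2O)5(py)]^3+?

1

Water is neutral; pyridine is neutral; balancing the +3 overall charge requires Ru(III).
Ruthenium is a group-8 element; Ru(III) is therefore d⁵.
The spin state decides the count: a 4d ion has a large Δₒ and is invariably low-spin.
An octahedral low-spin d⁵ ion is t₂g⁵e_g⁰, giving 1 unpaired electron.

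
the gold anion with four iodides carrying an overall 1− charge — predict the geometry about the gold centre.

Each iodide is −1; balancing the −1 overall charge requires Au(III).
Group 11 minus oxidation state 3 gives a d⁸ configuration.
Coordination number: 4.
A 5d d⁸ ion has a large crystal-field splitting; square planar leaves the high-energy d_{x²−y²} orbital empty and maximises CFSE.

square planar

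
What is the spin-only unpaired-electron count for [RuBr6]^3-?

Summing ligand charges against the −3 overall charge gives an oxidation state of +3 for ruthenium.
Group 8 minus oxidation state 3 gives a d⁵ configuration.
The spin state decides the count: a 4d ion has a large Δₒ and is invariably low-spin.
An octahedral low-spin d⁵ ion is t₂g⁵e_g⁰, giving 1 unpaired electron.

1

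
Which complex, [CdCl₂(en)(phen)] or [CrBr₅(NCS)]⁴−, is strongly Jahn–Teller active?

[CrBr₅(NCS)]⁴−

[CdCl₂(en)(phen)]: Each chloride is −1; ethylenediamine is neutral; 1,10-phenanthroline is neutral; balancing the 0 overall charge requires Cd(II). Cadmium is a group-12 element; Cd(II) is therefore d¹⁰. The d¹⁰ configuration leaves the e_g set evenly filled (or empty) — no strong Jahn–Teller driving force.
[CrBr₅(NCS)]⁴−: Each bromide is −1; each isothiocyanate is −1; balancing the −4 overall charge requires Cr(II). Group 6 minus oxidation state 2 gives a d⁴ configuration. Bromide and isothiocyanate are weak-field ligands for a first-row metal, so the complex is high-spin. The t₂g³e_g¹ (high-spin) configuration has an unevenly filled e_g set; the Jahn–Teller theorem predicts a tetragonal distortion (typically axial elongation) to lift the degeneracy.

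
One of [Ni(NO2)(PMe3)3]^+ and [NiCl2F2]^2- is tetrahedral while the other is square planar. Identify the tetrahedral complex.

For [Ni(NO2)(PMe3)3]^+: Each nitro (N-bound nitrite) is −1; trimethylphosphine is neutral; balancing the +1 overall charge requires Ni(II). Nickel is a group-10 element; Ni(II) is therefore d⁸. Nitro (N-bound nitrite) and trimethylphosphine are strong-field ligands (high in the spectrochemical series). A 3d d⁸ ion with strong-field ligands gains enough CFSE to favour square planar over tetrahedral. → square planar.
For [NiCl2F2]^2-: Each chloride is −1; each fluoride is −1; balancing the −2 overall charge requires Ni(II). Ni sits in group 10, so the d-electron count is 10 − 2 = 8. Chloride and fluoride are weak-field ligands. With weak-field ligands the CFSE gain from square planar is small, so a 3d d⁸ ion takes the sterically preferred tetrahedral geometry. → tetrahedral.

[NiCl2F2]^2-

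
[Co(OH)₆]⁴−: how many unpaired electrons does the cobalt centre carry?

3 unpaired electrons

Each hydroxide is −1; balancing the −4 overall charge requires Co(II).
Cobalt is a group-9 element; Co(II) is therefore d⁷.
The spin state decides the count: Hydroxide is a weak-field ligand for a first-row metal, so the complex is high-spin.
An octahedral high-spin d⁷ ion is t₂g⁵e_g², giving 3 unpaired electrons.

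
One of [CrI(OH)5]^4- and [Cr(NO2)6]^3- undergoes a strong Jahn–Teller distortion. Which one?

[CrI(OH)5]^4-

[CrI(OH)5]^4-: Ligand charges: each iodide is −1; each hydroxide is −1. With an overall charge of −4 the chromium centre must be in the +2 oxidation state. Group 6 minus oxidation state 2 gives a d⁴ configuration. Hydroxide and iodide are weak-field ligands for a first-row metal, so the complex is high-spin. The t₂g³e_g¹ (high-spin) configuration has an unevenly filled e_g set; the Jahn–Teller theorem predicts a tetragonal distortion (typically axial elongation) to lift the degeneracy.
[Cr(NO2)6]^3-: Summing ligand charges against the −3 overall charge gives an oxidation state of +3 for chromium. Chromium is a group-6 element; Cr(III) is therefore d³. The d³ configuration leaves the e_g set evenly filled (or empty) — no strong Jahn–Teller driving force.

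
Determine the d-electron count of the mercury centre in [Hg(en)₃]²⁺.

Summing ligand charges against the +2 overall charge gives an oxidation state of +2 for mercury.
Group 12 minus oxidation state 2 gives a d¹⁰ configuration.

d10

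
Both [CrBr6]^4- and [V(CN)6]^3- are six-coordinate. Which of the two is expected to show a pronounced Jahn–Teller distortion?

[CrBr6]^4-

[CrBr6]^4-: Summing ligand charges against the −4 overall charge gives an oxidation state of +2 for chromium. Group 6 minus oxidation state 2 gives a d⁴ configuration. Bromide is a weak-field ligand for a first-row metal, so the complex is high-spin. The t₂g³e_g¹ (high-spin) configuration has an unevenly filled e_g set; the Jahn–Teller theorem predicts a tetragonal distortion (typically axial elongation) to lift the degeneracy.
[V(CN)6]^3-: Summing ligand charges against the −3 overall charge gives an oxidation state of +3 for vanadium. Group 5 minus oxidation state 3 gives a d² configuration. The d² configuration leaves the e_g set evenly filled (or empty) — no strong Jahn–Teller driving force.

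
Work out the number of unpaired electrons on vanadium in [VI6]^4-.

Each iodide is −1; balancing the −4 overall charge requires V(II).
Vanadium is a group-5 element; V(II) is therefore d³.
In an octahedral field the d³ configuration is t₂g³e_g⁰ (only one arrangement possible), giving 3 unpaired electrons.

3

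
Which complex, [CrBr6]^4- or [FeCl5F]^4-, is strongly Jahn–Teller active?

[CrBr6]^4-: Ligand charges: each bromide is −1. With an overall charge of −4 the chromium centre must be in the +2 oxidation state. Cr sits in group 6, so the d-electron count is 6 − 2 = 4. Bromide is a weak-field ligand for a first-row metal, so the complex is high-spin. The t₂g³e_g¹ (high-spin) configuration has an unevenly filled e_g set; the Jahn–Teller theorem predicts a tetragonal distortion (typically axial elongation) to lift the degeneracy.
[FeCl5F]^4-: Summing ligand charges against the −4 overall charge gives an oxidation state of +2 for iron. Fe sits in group 8, so the d-electron count is 8 − 2 = 6. Chloride and fluoride are weak-field ligands for a first-row metal, so the complex is high-spin. The d⁶ configuration leaves the e_g set evenly filled (or empty) — no strong Jahn–Teller driving force.

[CrBr6]^4-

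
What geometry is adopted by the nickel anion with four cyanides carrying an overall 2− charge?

Each cyanide is −1; balancing the −2 overall charge requires Ni(II).
Nickel is a group-10 element; Ni(II) is therefore d⁸.
With 4 monodentate ligands the coordination number is 4.
Cyanide is a strong-field ligand (high in the spectrochemical series).
A 3d d⁸ ion with strong-field ligands gains enough CFSE to favour square planar over tetrahedral.

square planar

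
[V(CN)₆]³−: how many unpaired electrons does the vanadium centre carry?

Each cyanide is −1; balancing the −3 overall charge requires V(III).
V sits in group 5, so the d-electron count is 5 − 3 = 2.
In an octahedral field the d² configuration is t₂g²e_g⁰ (only one arrangement possible), giving 2 unpaired electrons.

2 unpaired electrons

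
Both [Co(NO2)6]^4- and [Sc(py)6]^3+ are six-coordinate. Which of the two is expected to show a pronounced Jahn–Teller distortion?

[Co(NO2)6]^4-

[Co(NO2)6]^4-: Each nitro (N-bound nitrite) is −1; balancing the −4 overall charge requires Co(II). Group 9 minus oxidation state 2 gives a d⁷ configuration. Nitro (N-bound nitrite) is a strong-field ligand (high in the spectrochemical series) for a first-row metal, so the complex is low-spin. The t₂g⁶e_g¹ (low-spin) configuration has an unevenly filled e_g set; the Jahn–Teller theorem predicts a tetragonal distortion (typically axial elongation) to lift the degeneracy.
[Sc(py)6]^3+: Ligand charges: pyridine is neutral. With an overall charge of +3 the scandium centre must be in the +3 oxidation state. Group 3 minus oxidation state 3 gives a d⁰ configuration. The d⁰ configuration leaves the e_g set evenly filled (or empty) — no strong Jahn–Teller driving force.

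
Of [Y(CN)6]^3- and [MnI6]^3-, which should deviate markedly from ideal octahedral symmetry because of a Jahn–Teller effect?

[Y(CN)6]^3-: Summing ligand charges against the −3 overall charge gives an oxidation state of +3 for yttrium. Y sits in group 3, so the d-electron count is 3 − 3 = 0. The d⁰ configuration leaves the e_g set evenly filled (or empty) — no strong Jahn–Teller driving force.
[MnI6]^3-: Summing ligand charges against the −3 overall charge gives an oxidation state of +3 for manganese. Mn sits in group 7, so the d-electron count is 7 − 3 = 4. Iodide is a weak-field ligand for a first-row metal, so the complex is high-spin. The t₂g³e_g¹ (high-spin) configuration has an unevenly filled e_g set; the Jahn–Teller theorem predicts a tetragonal distortion (typically axial elongation) to lift the degeneracy.

[MnI6]^3-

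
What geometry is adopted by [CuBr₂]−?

linear

Ligand charges: each bromide is −1. With an overall charge of −1 the copper centre must be in the +1 oxidation state.
Group 11 minus oxidation state 1 gives a d¹⁰ configuration.
With 2 monodentate ligands the coordination number is 2.
A d¹⁰ ion with only two ligands adopts a linear arrangement (sp hybridisation; no CFSE preference).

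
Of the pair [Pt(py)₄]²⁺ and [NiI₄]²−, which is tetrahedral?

[NiI₄]²−

For [Pt(py)₄]²⁺: Pyridine is neutral; balancing the +2 overall charge requires Pt(II). Group 10 minus oxidation state 2 gives a d⁸ configuration. A 5d d⁸ ion has a large crystal-field splitting; square planar leaves the high-energy d_{x²−y²} orbital empty and maximises CFSE. → square planar.
For [NiI₄]²−: Each iodide is −1; balancing the −2 overall charge requires Ni(II). Group 10 minus oxidation state 2 gives a d⁸ configuration. Iodide is a weak-field ligand. With weak-field ligands the CFSE gain from square planar is small, so a 3d d⁸ ion takes the sterically preferred tetrahedral geometry. → tetrahedral.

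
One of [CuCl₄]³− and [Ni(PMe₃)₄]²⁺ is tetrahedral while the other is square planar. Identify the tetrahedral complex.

[CuCl₄]³−

For [CuCl₄]³−: Ligand charges: each chloride is −1. With an overall charge of −3 the copper centre must be in the +1 oxidation state. Copper is a group-11 element; Cu(I) is therefore d¹⁰. A d¹⁰ ion has no crystal-field stabilisation preference between square planar and tetrahedral, so four ligands adopt the sterically favoured tetrahedral geometry. → tetrahedral.
For [Ni(PMe₃)₄]²⁺: Summing ligand charges against the +2 overall charge gives an oxidation state of +2 for nickel. Ni sits in group 10, so the d-electron count is 10 − 2 = 8. Trimethylphosphine is a strong-field ligand (high in the spectrochemical series). A 3d d⁸ ion with strong-field ligands gains enough CFSE to favour square planar over tetrahedral. → square planar.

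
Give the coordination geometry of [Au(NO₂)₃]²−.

Each nitro (N-bound nitrite) is −1; balancing the −2 overall charge requires Au(I).
Au sits in group 11, so the d-electron count is 11 − 1 = 10.
With 3 monodentate ligands the coordination number is 3.
Three ligands around a d¹⁰ centre minimise repulsion in a trigonal-planar arrangement.

trigonal planar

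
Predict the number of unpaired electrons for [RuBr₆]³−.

Summing ligand charges against the −3 overall charge gives an oxidation state of +3 for ruthenium.
Ru sits in group 8, so the d-electron count is 8 − 3 = 5.
The spin state decides the count: a 4d ion has a large Δₒ and is invariably low-spin.
An octahedral low-spin d⁵ ion is t₂g⁵e_g⁰, giving 1 unpaired electron.

1 unpaired electron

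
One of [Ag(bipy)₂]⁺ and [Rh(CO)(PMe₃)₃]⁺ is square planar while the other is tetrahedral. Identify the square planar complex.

[Rh(CO)(PMe₃)₃]⁺

For [Ag(bipy)₂]⁺: 2,2′-bipyridine is neutral; balancing the +1 overall charge requires Ag(I). Ag sits in group 11, so the d-electron count is 11 − 1 = 10. A d¹⁰ ion has no crystal-field stabilisation preference between square planar and tetrahedral, so four ligands adopt the sterically favoured tetrahedral geometry. → tetrahedral.
For [Rh(CO)(PMe₃)₃]⁺: Carbonyl is neutral; trimethylphosphine is neutral; balancing the +1 overall charge requires Rh(I). Rh sits in group 9, so the d-electron count is 9 − 1 = 8. A 4d d⁸ ion has a large crystal-field splitting; square planar leaves the high-energy d_{x²−y²} orbital empty and maximises CFSE. → square planar.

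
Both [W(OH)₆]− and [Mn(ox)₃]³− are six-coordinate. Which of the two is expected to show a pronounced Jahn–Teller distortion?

[W(OH)₆]−: Each hydroxide is −1; balancing the −1 overall charge requires W(V). W sits in group 6, so the d-electron count is 6 − 5 = 1. The d¹ configuration leaves the e_g set evenly filled (or empty) — no strong Jahn–Teller driving force.
[Mn(ox)₃]³−: Each oxalate is −2; balancing the −3 overall charge requires Mn(III). Manganese is a group-7 element; Mn(III) is therefore d⁴. Oxalate is a weak-field ligand for a first-row metal, so the complex is high-spin. The t₂g³e_g¹ (high-spin) configuration has an unevenly filled e_g set; the Jahn–Teller theorem predicts a tetragonal distortion (typically axial elongation) to lift the degeneracy.

[Mn(ox)₃]³−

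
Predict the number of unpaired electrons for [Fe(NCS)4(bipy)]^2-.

Summing ligand charges against the −2 overall charge gives an oxidation state of +2 for iron.
Fe sits in group 8, so the d-electron count is 8 − 2 = 6.
Counting donor atoms: 4×isothiocyanate (monodentate) → 4 donors; 1×2,2′-bipyridine (bidentate) → 2 donors. Coordination number = 6.
The spin state decides the count: Isothiocyanate is a weak-field ligand for a first-row metal, so the complex is high-spin.
An octahedral high-spin d⁶ ion is t₂g⁴e_g², giving 4 unpaired electrons.

4 unpaired electrons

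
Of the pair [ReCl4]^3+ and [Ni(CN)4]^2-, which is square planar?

[Ni(CN)4]^2-

For [ReCl4]^3+: Ligand charges: each chloride is −1. With an overall charge of +3 the rhenium centre must be in the +7 oxidation state. Group 7 minus oxidation state 7 gives a d⁰ configuration. A d⁰ ion has no crystal-field stabilisation preference between square planar and tetrahedral, so four ligands adopt the sterically favoured tetrahedral geometry. → tetrahedral.
For [Ni(CN)4]^2-: Each cyanide is −1; balancing the −2 overall charge requires Ni(II). Ni sits in group 10, so the d-electron count is 10 − 2 = 8. Cyanide is a strong-field ligand (high in the spectrochemical series). A 3d d⁸ ion with strong-field ligands gains enough CFSE to favour square planar over tetrahedral. → square planar.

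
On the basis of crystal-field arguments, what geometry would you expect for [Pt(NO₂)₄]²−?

square planar

Summing ligand charges against the −2 overall charge gives an oxidation state of +2 for platinum.
Platinum is a group-10 element; Pt(II) is therefore d⁸.
With 4 monodentate ligands the coordination number is 4.
A 5d d⁸ ion has a large crystal-field splitting; square planar leaves the high-energy d_{x²−y²} orbital empty and maximises CFSE.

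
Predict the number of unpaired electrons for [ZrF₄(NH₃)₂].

Each fluoride is −1; ammonia is neutral; balancing the 0 overall charge requires Zr(IV).
Zr sits in group 4, so the d-electron count is 4 − 4 = 0.
In an octahedral field the d⁰ configuration is t₂g⁰e_g⁰, giving 0 unpaired electrons.

0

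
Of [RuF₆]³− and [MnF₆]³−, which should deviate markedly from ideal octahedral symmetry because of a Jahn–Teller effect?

[RuF₆]³−: Each fluoride is −1; balancing the −3 overall charge requires Ru(III). Ru sits in group 8, so the d-electron count is 8 − 3 = 5. A 4d ion has a large Δₒ and is invariably low-spin. The d⁵ configuration leaves the e_g set evenly filled (or empty) — no strong Jahn–Teller driving force.
[MnF₆]³−: Summing ligand charges against the −3 overall charge gives an oxidation state of +3 for manganese. Manganese is a group-7 element; Mn(III) is therefore d⁴. Fluoride is a weak-field ligand for a first-row metal, so the complex is high-spin. The t₂g³e_g¹ (high-spin) configuration has an unevenly filled e_g set; the Jahn–Teller theorem predicts a tetragonal distortion (typically axial elongation) to lift the degeneracy.

[MnF₆]³−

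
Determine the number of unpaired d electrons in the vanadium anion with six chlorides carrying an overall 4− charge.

3

Summing ligand charges against the −4 overall charge gives an oxidation state of +2 for vanadium.
Group 5 minus oxidation state 2 gives a d³ configuration.
In an octahedral field the d³ configuration is t₂g³e_g⁰ (only one arrangement possible), giving 3 unpaired electrons.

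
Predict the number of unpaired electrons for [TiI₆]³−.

1 unpaired electron

Ligand charges: each iodide is −1. With an overall charge of −3 the titanium centre must be in the +3 oxidation state.
Titanium is a group-4 element; Ti(III) is therefore d¹.
In an octahedral field the d¹ configuration is t₂g¹e_g⁰ (only one arrangement possible), giving 1 unpaired electron.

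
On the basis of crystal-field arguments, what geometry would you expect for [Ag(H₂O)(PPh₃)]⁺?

Summing ligand charges against the +1 overall charge gives an oxidation state of +1 for silver.
Silver is a group-11 element; Ag(I) is therefore d¹⁰.
With 2 monodentate ligands the coordination number is 2.
A d¹⁰ ion with only two ligands adopts a linear arrangement (sp hybridisation; no CFSE preference).

linear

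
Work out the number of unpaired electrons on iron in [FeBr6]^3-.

5 unpaired electrons

Each bromide is −1; balancing the −3 overall charge requires Fe(III).
Fe sits in group 8, so the d-electron count is 8 − 3 = 5.
The spin state decides the count: Bromide is a weak-field ligand for a first-row metal, so the complex is high-spin.
An octahedral high-spin d⁵ ion is t₂g³e_g², giving 5 unpaired electrons.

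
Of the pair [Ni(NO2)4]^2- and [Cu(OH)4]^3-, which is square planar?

[Ni(NO2)4]^2-

For [Ni(NO2)4]^2-: Ligand charges: each nitro (N-bound nitrite) is −1. With an overall charge of −2 the nickel centre must be in the +2 oxidation state. Nickel is a group-10 element; Ni(II) is therefore d⁸. Nitro (N-bound nitrite) is a strong-field ligand (high in the spectrochemical series). A 3d d⁸ ion with strong-field ligands gains enough CFSE to favour square planar over tetrahedral. → square planar.
For [Cu(OH)4]^3-: Each hydroxide is −1; balancing the −3 overall charge requires Cu(I). Copper is a group-11 element; Cu(I) is therefore d¹⁰. A d¹⁰ ion has no crystal-field stabilisation preference between square planar and tetrahedral, so four ligands adopt the sterically favoured tetrahedral geometry. → tetrahedral.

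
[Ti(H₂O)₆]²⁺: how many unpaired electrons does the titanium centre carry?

2

Ligand charges: water is neutral. With an overall charge of +2 the titanium centre must be in the +2 oxidation state.
Group 4 minus oxidation state 2 gives a d² configuration.
In an octahedral field the d² configuration is t₂g²e_g⁰ (only one arrangement possible), giving 2 unpaired electrons.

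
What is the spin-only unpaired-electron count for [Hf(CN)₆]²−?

0 unpaired electrons

Ligand charges: each cyanide is −1. With an overall charge of −2 the hafnium centre must be in the +4 oxidation state.
Hafnium is a group-4 element; Hf(IV) is therefore d⁰.
In an octahedral field the d⁰ configuration is t₂g⁰e_g⁰, giving 0 unpaired electrons.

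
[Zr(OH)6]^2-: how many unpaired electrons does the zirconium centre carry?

0

Ligand charges: each hydroxide is −1. With an overall charge of −2 the zirconium centre must be in the +4 oxidation state.
Group 4 minus oxidation state 4 gives a d⁰ configuration.
In an octahedral field the d⁰ configuration is t₂g⁰e_g⁰, giving 0 unpaired electrons.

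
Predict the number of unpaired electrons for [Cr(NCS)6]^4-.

4

Ligand charges: each isothiocyanate is −1. With an overall charge of −4 the chromium centre must be in the +2 oxidation state.
Chromium is a group-6 element; Cr(II) is therefore d⁴.
The spin state decides the count: Isothiocyanate is a weak-field ligand for a first-row metal, so the complex is high-spin.
An octahedral high-spin d⁴ ion is t₂g³e_g¹, giving 4 unpaired electrons.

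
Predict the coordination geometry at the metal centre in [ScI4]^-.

tetrahedral

Summing ligand charges against the −1 overall charge gives an oxidation state of +3 for scandium.
Sc sits in group 3, so the d-electron count is 3 − 3 = 0.
With 4 monodentate ligands the coordination number is 4.
A d⁰ ion has no crystal-field stabilisation preference between square planar and tetrahedral, so four ligands adopt the sterically favoured tetrahedral geometry.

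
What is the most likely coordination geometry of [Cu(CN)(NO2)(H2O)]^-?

trigonal planar

Each cyanide is −1; each nitro (N-bound nitrite) is −1; water is neutral; balancing the −1 overall charge requires Cu(I).
Group 11 minus oxidation state 1 gives a d¹⁰ configuration.
Coordination number: 3.
Three ligands around a d¹⁰ centre minimise repulsion in a trigonal-planar arrangement.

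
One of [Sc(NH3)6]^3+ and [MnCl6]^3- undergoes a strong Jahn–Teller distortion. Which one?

[Sc(NH3)6]^3+: Ligand charges: ammonia is neutral. With an overall charge of +3 the scandium centre must be in the +3 oxidation state. Sc sits in group 3, so the d-electron count is 3 − 3 = 0. The d⁰ configuration leaves the e_g set evenly filled (or empty) — no strong Jahn–Teller driving force.
[MnCl6]^3-: Each chloride is −1; balancing the −3 overall charge requires Mn(III). Manganese is a group-7 element; Mn(III) is therefore d⁴. Chloride is a weak-field ligand for a first-row metal, so the complex is high-spin. The t₂g³e_g¹ (high-spin) configuration has an unevenly filled e_g set; the Jahn–Teller theorem predicts a tetragonal distortion (typically axial elongation) to lift the degeneracy.

[MnCl6]^3-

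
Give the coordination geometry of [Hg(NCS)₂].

linear

Ligand charges: each isothiocyanate is −1. With an overall charge of 0 the mercury centre must be in the +2 oxidation state.
Group 12 minus oxidation state 2 gives a d¹⁰ configuration.
With 2 monodentate ligands the coordination number is 2.
A d¹⁰ ion with only two ligands adopts a linear arrangement (sp hybridisation; no CFSE preference).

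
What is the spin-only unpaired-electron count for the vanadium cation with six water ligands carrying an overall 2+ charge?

3 unpaired electrons

Water is neutral; balancing the +2 overall charge requires V(II).
Vanadium is a group-5 element; V(II) is therefore d³.
In an octahedral field the d³ configuration is t₂g³e_g⁰ (only one arrangement possible), giving 3 unpaired electrons.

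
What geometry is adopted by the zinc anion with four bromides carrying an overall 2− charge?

Summing ligand charges against the −2 overall charge gives an oxidation state of +2 for zinc.
Zn sits in group 12, so the d-electron count is 12 − 2 = 10.
Coordination number: 4.
A d¹⁰ ion has no crystal-field stabilisation preference between square planar and tetrahedral, so four ligands adopt the sterically favoured tetrahedral geometry.

tetrahedral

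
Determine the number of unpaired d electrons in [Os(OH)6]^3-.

Each hydroxide is −1; balancing the −3 overall charge requires Os(III).
Group 8 minus oxidation state 3 gives a d⁵ configuration.
The spin state decides the count: a 5d ion has a large Δₒ and is invariably low-spin.
An octahedral low-spin d⁵ ion is t₂g⁵e_g⁰, giving 1 unpaired electron.

1 unpaired electron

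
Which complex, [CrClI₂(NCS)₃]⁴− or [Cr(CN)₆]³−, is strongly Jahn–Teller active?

[CrClI₂(NCS)₃]⁴−

[CrClI₂(NCS)₃]⁴−: Each chloride is −1; each iodide is −1; each isothiocyanate is −1; balancing the −4 overall charge requires Cr(II). Group 6 minus oxidation state 2 gives a d⁴ configuration. Chloride, iodide, and isothiocyanate are weak-field ligands for a first-row metal, so the complex is high-spin. The t₂g³e_g¹ (high-spin) configuration has an unevenly filled e_g set; the Jahn–Teller theorem predicts a tetragonal distortion (typically axial elongation) to lift the degeneracy.
[Cr(CN)₆]³−: Each cyanide is −1; balancing the −3 overall charge requires Cr(III). Cr sits in group 6, so the d-electron count is 6 − 3 = 3. The d³ configuration leaves the e_g set evenly filled (or empty) — no strong Jahn–Teller driving force.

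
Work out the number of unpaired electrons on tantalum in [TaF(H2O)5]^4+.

Summing ligand charges against the +4 overall charge gives an oxidation state of +5 for tantalum.
Group 5 minus oxidation state 5 gives a d⁰ configuration.
In an octahedral field the d⁰ configuration is t₂g⁰e_g⁰, giving 0 unpaired electrons.

0 unpaired electrons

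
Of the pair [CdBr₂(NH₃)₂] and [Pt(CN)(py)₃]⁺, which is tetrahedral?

[CdBr₂(NH₃)₂]

For [CdBr₂(NH₃)₂]: Summing ligand charges against the 0 overall charge gives an oxidation state of +2 for cadmium. Group 12 minus oxidation state 2 gives a d¹⁰ configuration. A d¹⁰ ion has no crystal-field stabilisation preference between square planar and tetrahedral, so four ligands adopt the sterically favoured tetrahedral geometry. → tetrahedral.
For [Pt(CN)(py)₃]⁺: Summing ligand charges against the +1 overall charge gives an oxidation state of +2 for platinum. Group 10 minus oxidation state 2 gives a d⁸ configuration. A 5d d⁸ ion has a large crystal-field splitting; square planar leaves the high-energy d_{x²−y²} orbital empty and maximises CFSE. → square planar.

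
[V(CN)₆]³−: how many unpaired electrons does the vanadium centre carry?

2

Each cyanide is −1; balancing the −3 overall charge requires V(III).
V sits in group 5, so the d-electron count is 5 − 3 = 2.
In an octahedral field the d² configuration is t₂g²e_g⁰ (only one arrangement possible), giving 2 unpaired electrons.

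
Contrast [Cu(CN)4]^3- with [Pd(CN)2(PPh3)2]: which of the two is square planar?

[Pd(CN)2(PPh3)2]

For [Cu(CN)4]^3-: Ligand charges: each cyanide is −1. With an overall charge of −3 the copper centre must be in the +1 oxidation state. Group 11 minus oxidation state 1 gives a d¹⁰ configuration. A d¹⁰ ion has no crystal-field stabilisation preference between square planar and tetrahedral, so four ligands adopt the sterically favoured tetrahedral geometry. → tetrahedral.
For [Pd(CN)2(PPh3)2]: Summing ligand charges against the 0 overall charge gives an oxidation state of +2 for palladium. Pd sits in group 10, so the d-electron count is 10 − 2 = 8. A 4d d⁸ ion has a large crystal-field splitting; square planar leaves the high-energy d_{x²−y²} orbital empty and maximises CFSE. → square planar.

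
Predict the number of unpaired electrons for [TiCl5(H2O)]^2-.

Ligand charges: each chloride is −1; water is neutral. With an overall charge of −2 the titanium centre must be in the +3 oxidation state.
Titanium is a group-4 element; Ti(III) is therefore d¹.
In an octahedral field the d¹ configuration is t₂g¹e_g⁰ (only one arrangement possible), giving 1 unpaired electron.

1 unpaired electron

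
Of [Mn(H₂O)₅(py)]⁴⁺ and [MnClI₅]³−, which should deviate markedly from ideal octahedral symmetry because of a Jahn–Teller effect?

[Mn(H₂O)₅(py)]⁴⁺: Summing ligand charges against the +4 overall charge gives an oxidation state of +4 for manganese. Manganese is a group-7 element; Mn(IV) is therefore d³. The d³ configuration leaves the e_g set evenly filled (or empty) — no strong Jahn–Teller driving force.
[MnClI₅]³−: Ligand charges: each chloride is −1; each iodide is −1. With an overall charge of −3 the manganese centre must be in the +3 oxidation state. Group 7 minus oxidation state 3 gives a d⁴ configuration. Chloride and iodide are weak-field ligands for a first-row metal, so the complex is high-spin. The t₂g³e_g¹ (high-spin) configuration has an unevenly filled e_g set; the Jahn–Teller theorem predicts a tetragonal distortion (typically axial elongation) to lift the degeneracy.

[MnClI₅]³−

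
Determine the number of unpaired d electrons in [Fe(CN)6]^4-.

Summing ligand charges against the −4 overall charge gives an oxidation state of +2 for iron.
Group 8 minus oxidation state 2 gives a d⁶ configuration.
The spin state decides the count: Cyanide is a strong-field ligand (high in the spectrochemical series) for a first-row metal, so the complex is low-spin.
An octahedral low-spin d⁶ ion is t₂g⁶e_g⁰, giving 0 unpaired electrons.

0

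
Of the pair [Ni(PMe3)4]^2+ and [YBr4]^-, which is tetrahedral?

[YBr4]^-

For [Ni(PMe3)4]^2+: Ligand charges: trimethylphosphine is neutral. With an overall charge of +2 the nickel centre must be in the +2 oxidation state. Group 10 minus oxidation state 2 gives a d⁸ configuration. Trimethylphosphine is a strong-field ligand (high in the spectrochemical series). A 3d d⁸ ion with strong-field ligands gains enough CFSE to favour square planar over tetrahedral. → square planar.
For [YBr4]^-: Ligand charges: each bromide is −1. With an overall charge of −1 the yttrium centre must be in the +3 oxidation state. Yttrium is a group-3 element; Y(III) is therefore d⁰. A d⁰ ion has no crystal-field stabilisation preference between square planar and tetrahedral, so four ligands adopt the sterically favoured tetrahedral geometry. → tetrahedral.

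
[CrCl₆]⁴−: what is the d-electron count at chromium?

Ligand charges: each chloride is −1. With an overall charge of −4 the chromium centre must be in the +2 oxidation state.
Cr sits in group 6, so the d-electron count is 6 − 2 = 4.

d⁴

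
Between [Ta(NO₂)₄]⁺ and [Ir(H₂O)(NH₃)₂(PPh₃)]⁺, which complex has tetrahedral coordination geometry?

[Ta(NO₂)₄]⁺

For [Ta(NO₂)₄]⁺: Ligand charges: each nitro (N-bound nitrite) is −1. With an overall charge of +1 the tantalum centre must be in the +5 oxidation state. Ta sits in group 5, so the d-electron count is 5 − 5 = 0. A d⁰ ion has no crystal-field stabilisation preference between square planar and tetrahedral, so four ligands adopt the sterically favoured tetrahedral geometry. → tetrahedral.
For [Ir(H₂O)(NH₃)₂(PPh₃)]⁺: Summing ligand charges against the +1 overall charge gives an oxidation state of +1 for iridium. Group 9 minus oxidation state 1 gives a d⁸ configuration. A 5d d⁸ ion has a large crystal-field splitting; square planar leaves the high-energy d_{x²−y²} orbital empty and maximises CFSE. → square planar.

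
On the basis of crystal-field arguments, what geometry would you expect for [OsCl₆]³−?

Summing ligand charges against the −3 overall charge gives an oxidation state of +3 for osmium.
Os sits in group 8, so the d-electron count is 8 − 3 = 5.
Coordination number: 6.
Six donors around a single metal centre give an octahedral coordination sphere.

octahedral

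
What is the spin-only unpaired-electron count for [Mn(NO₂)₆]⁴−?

1

Ligand charges: each nitro (N-bound nitrite) is −1. With an overall charge of −4 the manganese centre must be in the +2 oxidation state.
Mn sits in group 7, so the d-electron count is 7 − 2 = 5.
The spin state decides the count: Nitro (N-bound nitrite) is a strong-field ligand (high in the spectrochemical series) for a first-row metal, so the complex is low-spin.
An octahedral low-spin d⁵ ion is t₂g⁵e_g⁰, giving 1 unpaired electron.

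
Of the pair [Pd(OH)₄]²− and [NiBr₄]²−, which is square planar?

For [Pd(OH)₄]²−: Ligand charges: each hydroxide is −1. With an overall charge of −2 the palladium centre must be in the +2 oxidation state. Group 10 minus oxidation state 2 gives a d⁸ configuration. A 4d d⁸ ion has a large crystal-field splitting; square planar leaves the high-energy d_{x²−y²} orbital empty and maximises CFSE. → square planar.
For [NiBr₄]²−: Summing ligand charges against the −2 overall charge gives an oxidation state of +2 for nickel. Group 10 minus oxidation state 2 gives a d⁸ configuration. Bromide is a weak-field ligand. With weak-field ligands the CFSE gain from square planar is small, so a 3d d⁸ ion takes the sterically preferred tetrahedral geometry. → tetrahedral.

[Pd(OH)₄]²−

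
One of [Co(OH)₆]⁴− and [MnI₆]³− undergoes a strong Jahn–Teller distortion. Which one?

[Co(OH)₆]⁴−: Summing ligand charges against the −4 overall charge gives an oxidation state of +2 for cobalt. Co sits in group 9, so the d-electron count is 9 − 2 = 7. Hydroxide is a weak-field ligand for a first-row metal, so the complex is high-spin. The d⁷ configuration leaves the e_g set evenly filled (or empty) — no strong Jahn–Teller driving force.
[MnI₆]³−: Each iodide is −1; balancing the −3 overall charge requires Mn(III). Manganese is a group-7 element; Mn(III) is therefore d⁴. Iodide is a weak-field ligand for a first-row metal, so the complex is high-spin. The t₂g³e_g¹ (high-spin) configuration has an unevenly filled e_g set; the Jahn–Teller theorem predicts a tetragonal distortion (typically axial elongation) to lift the degeneracy.

[MnI₆]³−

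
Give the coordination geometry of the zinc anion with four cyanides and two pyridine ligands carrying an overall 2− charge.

Ligand charges: each cyanide is −1; pyridine is neutral. With an overall charge of −2 the zinc centre must be in the +2 oxidation state.
Zinc is a group-12 element; Zn(II) is therefore d¹⁰.
With 6 monodentate ligands the coordination number is 6.
Six donors around a single metal centre give an octahedral coordination sphere.

octahedral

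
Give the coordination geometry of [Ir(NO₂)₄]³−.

Each nitro (N-bound nitrite) is −1; balancing the −3 overall charge requires Ir(I).
Group 9 minus oxidation state 1 gives a d⁸ configuration.
With 4 monodentate ligands the coordination number is 4.
A 5d d⁸ ion has a large crystal-field splitting; square planar leaves the high-energy d_{x²−y²} orbital empty and maximises CFSE.

square planar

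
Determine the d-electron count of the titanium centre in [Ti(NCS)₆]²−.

d0

Each isothiocyanate is −1; balancing the −2 overall charge requires Ti(IV).
Ti sits in group 4, so the d-electron count is 4 − 4 = 0.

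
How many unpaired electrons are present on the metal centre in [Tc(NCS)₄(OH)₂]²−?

3 unpaired electrons

Each isothiocyanate is −1; each hydroxide is −1; balancing the −2 overall charge requires Tc(IV).
Technetium is a group-7 element; Tc(IV) is therefore d³.
In an octahedral field the d³ configuration is t₂g³e_g⁰ (only one arrangement possible), giving 3 unpaired electrons.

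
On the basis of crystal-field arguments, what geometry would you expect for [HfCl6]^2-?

Ligand charges: each chloride is −1. With an overall charge of −2 the hafnium centre must be in the +4 oxidation state.
Group 4 minus oxidation state 4 gives a d⁰ configuration.
Coordination number: 6.
Six donors around a single metal centre give an octahedral coordination sphere.

octahedral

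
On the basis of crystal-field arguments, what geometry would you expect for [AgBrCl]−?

linear

Summing ligand charges against the −1 overall charge gives an oxidation state of +1 for silver.
Ag sits in group 11, so the d-electron count is 11 − 1 = 10.
With 2 monodentate ligands the coordination number is 2.
A d¹⁰ ion with only two ligands adopts a linear arrangement (sp hybridisation; no CFSE preference).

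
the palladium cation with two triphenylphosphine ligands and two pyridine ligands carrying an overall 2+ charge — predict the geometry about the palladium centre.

square planar

Triphenylphosphine is neutral; pyridine is neutral; balancing the +2 overall charge requires Pd(II).
Group 10 minus oxidation state 2 gives a d⁸ configuration.
Coordination number: 4.
A 4d d⁸ ion has a large crystal-field splitting; square planar leaves the high-energy d_{x²−y²} orbital empty and maximises CFSE.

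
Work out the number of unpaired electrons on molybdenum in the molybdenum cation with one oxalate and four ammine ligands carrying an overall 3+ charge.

1 unpaired electron

Ligand charges: each oxalate is −2; ammonia is neutral. With an overall charge of +3 the molybdenum centre must be in the +5 oxidation state.
Mo sits in group 6, so the d-electron count is 6 − 5 = 1.
Counting donor atoms: 1×oxalate (bidentate) → 2 donors; 4×ammonia (monodentate) → 4 donors. Coordination number = 6.
In an octahedral field the d¹ configuration is t₂g¹e_g⁰ (only one arrangement possible), giving 1 unpaired electron.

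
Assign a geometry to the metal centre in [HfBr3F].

Each bromide is −1; each fluoride is −1; balancing the 0 overall charge requires Hf(IV).
Hf sits in group 4, so the d-electron count is 4 − 4 = 0.
Coordination number: 4.
A d⁰ ion has no crystal-field stabilisation preference between square planar and tetrahedral, so four ligands adopt the sterically favoured tetrahedral geometry.

tetrahedral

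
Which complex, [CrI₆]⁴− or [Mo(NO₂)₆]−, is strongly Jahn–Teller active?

[CrI₆]⁴−: Ligand charges: each iodide is −1. With an overall charge of −4 the chromium centre must be in the +2 oxidation state. Cr sits in group 6, so the d-electron count is 6 − 2 = 4. Iodide is a weak-field ligand for a first-row metal, so the complex is high-spin. The t₂g³e_g¹ (high-spin) configuration has an unevenly filled e_g set; the Jahn–Teller theorem predicts a tetragonal distortion (typically axial elongation) to lift the degeneracy.
[Mo(NO₂)₆]−: Ligand charges: each nitro (N-bound nitrite) is −1. With an overall charge of −1 the molybdenum centre must be in the +5 oxidation state. Molybdenum is a group-6 element; Mo(V) is therefore d¹. The d¹ configuration leaves the e_g set evenly filled (or empty) — no strong Jahn–Teller driving force.

[CrI₆]⁴−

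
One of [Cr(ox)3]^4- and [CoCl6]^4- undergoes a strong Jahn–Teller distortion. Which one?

[Cr(ox)3]^4-

[Cr(ox)3]^4-: Summing ligand charges against the −4 overall charge gives an oxidation state of +2 for chromium. Group 6 minus oxidation state 2 gives a d⁴ configuration. Oxalate is a weak-field ligand for a first-row metal, so the complex is high-spin. The t₂g³e_g¹ (high-spin) configuration has an unevenly filled e_g set; the Jahn–Teller theorem predicts a tetragonal distortion (typically axial elongation) to lift the degeneracy.
[CoCl6]^4-: Ligand charges: each chloride is −1. With an overall charge of −4 the cobalt centre must be in the +2 oxidation state. Cobalt is a group-9 element; Co(II) is therefore d⁷. Chloride is a weak-field ligand for a first-row metal, so the complex is high-spin. The d⁷ configuration leaves the e_g set evenly filled (or empty) — no strong Jahn–Teller driving force.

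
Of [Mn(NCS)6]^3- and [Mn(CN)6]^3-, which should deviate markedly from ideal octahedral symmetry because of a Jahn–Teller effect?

[Mn(NCS)6]^3-: Ligand charges: each isothiocyanate is −1. With an overall charge of −3 the manganese centre must be in the +3 oxidation state. Mn sits in group 7, so the d-electron count is 7 − 3 = 4. Isothiocyanate is a weak-field ligand for a first-row metal, so the complex is high-spin. The t₂g³e_g¹ (high-spin) configuration has an unevenly filled e_g set; the Jahn–Teller theorem predicts a tetragonal distortion (typically axial elongation) to lift the degeneracy.
[Mn(CN)6]^3-: Ligand charges: each cyanide is −1. With an overall charge of −3 the manganese centre must be in the +3 oxidation state. Group 7 minus oxidation state 3 gives a d⁴ configuration. Cyanide is a strong-field ligand (high in the spectrochemical series) for a first-row metal, so the complex is low-spin. The d⁴ configuration leaves the e_g set evenly filled (or empty) — no strong Jahn–Teller driving force.

[Mn(NCS)6]^3-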